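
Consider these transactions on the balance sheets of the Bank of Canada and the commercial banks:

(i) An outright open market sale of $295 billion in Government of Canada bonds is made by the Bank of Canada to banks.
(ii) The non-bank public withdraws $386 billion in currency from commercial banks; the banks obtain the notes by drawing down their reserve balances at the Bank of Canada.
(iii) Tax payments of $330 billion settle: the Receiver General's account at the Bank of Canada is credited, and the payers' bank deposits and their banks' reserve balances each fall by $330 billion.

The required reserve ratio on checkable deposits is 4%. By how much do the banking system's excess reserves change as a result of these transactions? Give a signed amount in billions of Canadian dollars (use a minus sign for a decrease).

OMO sale (to banks) $295 billion: reserves −$295B, deposits 0.
Currency withdrawal $386 billion: reserves −$386B, deposits −$386B.
Government account inflow $330 billion: reserves −$330B, deposits −$330B.
Totals: Δreserves = −$1011B, Δdeposits = −$716B.
Δrequired reserves = 4% × −$716B = −$28.64B.
Δexcess reserves = Δreserves − Δrequired = −$1011B − (−$28.64B) = -$982.36 billion.

-$982.36 billion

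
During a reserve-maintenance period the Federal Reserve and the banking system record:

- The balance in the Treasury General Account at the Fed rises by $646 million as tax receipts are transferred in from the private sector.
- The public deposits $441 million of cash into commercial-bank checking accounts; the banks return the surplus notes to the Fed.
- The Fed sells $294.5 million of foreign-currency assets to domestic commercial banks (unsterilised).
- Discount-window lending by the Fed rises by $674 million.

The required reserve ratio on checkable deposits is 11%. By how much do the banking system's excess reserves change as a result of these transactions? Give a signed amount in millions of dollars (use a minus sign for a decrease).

+$197.05 million

Government account inflow $646 million: reserves −$646M, deposits −$646M.
Currency deposit $441 million: reserves +$441M, deposits +$441M.
FX sale $294.5 million: reserves −$294.5M, deposits 0.
Discount-window loan $674 million: reserves +$674M, deposits 0.
Totals: Δreserves = +$174.5M, Δdeposits = −$205M.
Δrequired reserves = 11% × −$205M = −$22.55M.
Δexcess reserves = Δreserves − Δrequired = +$174.5M − (−$22.55M) = +$197.05 million.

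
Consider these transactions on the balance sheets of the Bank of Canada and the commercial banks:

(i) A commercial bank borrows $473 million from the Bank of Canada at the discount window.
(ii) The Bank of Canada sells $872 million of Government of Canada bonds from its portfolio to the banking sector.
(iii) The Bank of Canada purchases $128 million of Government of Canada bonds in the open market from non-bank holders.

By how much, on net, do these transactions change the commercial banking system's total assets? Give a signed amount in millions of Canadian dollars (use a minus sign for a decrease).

+$601 million

Discount-window loan $473 million: bank balance sheets expand → +$473M.
OMO sale (to banks) $872 million: just an asset swap on bank balance sheets → 0.
Asset purchase (from non-banks) $128 million: bank balance sheets expand → +$128M.
Net: 473 + 0 + 128 = +$601 million.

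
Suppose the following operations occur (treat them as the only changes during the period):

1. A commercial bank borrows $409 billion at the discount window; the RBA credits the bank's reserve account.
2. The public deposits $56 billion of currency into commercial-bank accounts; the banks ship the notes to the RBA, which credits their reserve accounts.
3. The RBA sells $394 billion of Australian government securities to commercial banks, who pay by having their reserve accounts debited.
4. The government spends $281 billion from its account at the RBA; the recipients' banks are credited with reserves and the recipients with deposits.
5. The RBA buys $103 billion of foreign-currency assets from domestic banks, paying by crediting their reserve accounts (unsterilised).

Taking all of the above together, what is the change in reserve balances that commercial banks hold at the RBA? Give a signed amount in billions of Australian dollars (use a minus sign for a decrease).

+$455 billion

RBA balance sheet:
  Assets:      Securities −$394B, Loans to banks +$409B, Foreign assets +$103B
  Liabilities: Bank reserves +$455B, Currency in circulation −$56B, Government deposits −$281B
So the change in reserve balances that commercial banks hold at the RBA is +$455 billion.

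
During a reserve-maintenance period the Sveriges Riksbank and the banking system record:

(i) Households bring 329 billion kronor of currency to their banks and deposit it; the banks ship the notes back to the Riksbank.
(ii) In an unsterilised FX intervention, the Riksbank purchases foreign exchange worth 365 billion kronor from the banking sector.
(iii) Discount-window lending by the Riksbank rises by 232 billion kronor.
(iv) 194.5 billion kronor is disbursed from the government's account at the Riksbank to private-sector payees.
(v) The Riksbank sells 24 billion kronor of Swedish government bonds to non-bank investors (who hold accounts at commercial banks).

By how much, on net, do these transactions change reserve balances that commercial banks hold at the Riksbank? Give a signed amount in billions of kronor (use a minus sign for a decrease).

+1096.5 billion

Riksbank balance sheet:
  Assets:      Securities −24B, Loans to banks +232B, Foreign assets +365B
  Liabilities: Bank reserves +1096.5B, Currency in circulation −329B, Government deposits −194.5B
Commercial banking system:
  Assets:      Reserves at CB +1096.5B, Foreign assets −365B
  Liabilities: Checkable deposits +499.5B, Borrowings from CB +232B
So the change in reserve balances that commercial banks hold at the Riksbank is +1096.5 billion.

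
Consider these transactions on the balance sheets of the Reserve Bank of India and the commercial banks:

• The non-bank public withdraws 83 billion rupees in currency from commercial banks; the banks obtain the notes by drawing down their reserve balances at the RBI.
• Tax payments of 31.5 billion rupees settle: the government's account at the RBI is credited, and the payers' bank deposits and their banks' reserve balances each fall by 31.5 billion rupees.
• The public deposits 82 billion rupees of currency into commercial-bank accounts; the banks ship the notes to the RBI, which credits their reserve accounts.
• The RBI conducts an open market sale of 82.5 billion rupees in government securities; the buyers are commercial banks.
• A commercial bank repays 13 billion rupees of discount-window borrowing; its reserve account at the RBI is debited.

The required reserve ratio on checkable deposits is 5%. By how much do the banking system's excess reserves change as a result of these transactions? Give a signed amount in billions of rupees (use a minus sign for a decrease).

-126.375 billion

Currency withdrawal 83 billion rupees: reserves −83B, deposits −83B.
Government account inflow 31.5 billion rupees: reserves −31.5B, deposits −31.5B.
Currency deposit 82 billion rupees: reserves +82B, deposits +82B.
OMO sale (to banks) 82.5 billion rupees: reserves −82.5B, deposits 0.
Discount-window repayment 13 billion rupees: reserves −13B, deposits 0.
Totals: Δreserves = −128B, Δdeposits = −32.5B.
Δrequired reserves = 5% × −32.5B = −1.625B.
Δexcess reserves = Δreserves − Δrequired = −128B − (−1.625B) = -126.375 billion.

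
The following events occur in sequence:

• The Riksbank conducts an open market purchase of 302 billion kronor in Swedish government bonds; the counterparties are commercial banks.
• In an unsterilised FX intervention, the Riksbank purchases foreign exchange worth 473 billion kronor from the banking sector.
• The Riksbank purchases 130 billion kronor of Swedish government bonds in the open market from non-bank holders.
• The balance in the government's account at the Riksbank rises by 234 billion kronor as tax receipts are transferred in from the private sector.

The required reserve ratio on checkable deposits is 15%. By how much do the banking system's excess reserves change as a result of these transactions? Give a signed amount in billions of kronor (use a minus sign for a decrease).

+686.6 billion

OMO purchase (from banks) 302 billion kronor: reserves +302B, deposits 0.
FX purchase 473 billion kronor: reserves +473B, deposits 0.
Asset purchase (from non-banks) 130 billion kronor: reserves +130B, deposits +130B.
Government account inflow 234 billion kronor: reserves −234B, deposits −234B.
Totals: Δreserves = +671B, Δdeposits = −104B.
Δrequired reserves = 15% × −104B = −15.6B.
Δexcess reserves = Δreserves − Δrequired = +671B − (−15.6B) = +686.6 billion.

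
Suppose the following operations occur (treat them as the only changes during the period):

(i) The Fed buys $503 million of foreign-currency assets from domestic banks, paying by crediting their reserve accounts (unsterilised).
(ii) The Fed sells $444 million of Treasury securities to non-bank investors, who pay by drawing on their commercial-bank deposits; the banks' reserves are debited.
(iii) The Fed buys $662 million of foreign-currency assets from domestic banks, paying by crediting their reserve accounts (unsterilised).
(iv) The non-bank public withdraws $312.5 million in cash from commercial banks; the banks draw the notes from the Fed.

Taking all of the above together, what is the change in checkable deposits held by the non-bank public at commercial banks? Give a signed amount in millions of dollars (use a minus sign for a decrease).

-$756.5 million

FX purchase $503 million: the counterparty is a bank, so public deposits are unchanged → 0.
Asset sale (to non-banks) $444 million: non-bank counterparties' bank balances fall → −$444M.
FX purchase $662 million: the counterparty is a bank, so public deposits are unchanged → 0.
Currency withdrawal $312.5 million: non-bank counterparties' bank balances fall → −$312.5M.
Net: 0 − 444 + 0 − 312.5 = -$756.5 million.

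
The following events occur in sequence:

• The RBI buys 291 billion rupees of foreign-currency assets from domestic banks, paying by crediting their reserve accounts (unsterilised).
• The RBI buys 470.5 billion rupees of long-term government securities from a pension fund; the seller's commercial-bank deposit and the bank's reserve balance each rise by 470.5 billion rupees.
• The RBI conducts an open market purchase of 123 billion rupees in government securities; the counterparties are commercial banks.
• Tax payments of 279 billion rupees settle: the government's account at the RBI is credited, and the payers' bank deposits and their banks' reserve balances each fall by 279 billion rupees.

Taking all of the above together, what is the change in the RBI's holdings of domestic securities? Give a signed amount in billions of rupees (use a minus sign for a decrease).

RBI balance sheet:
  Assets:      Securities +593.5B, Foreign assets +291B
  Liabilities: Bank reserves +605.5B, Government deposits +279B
So the change in the RBI's holdings of domestic securities is +593.5 billion.

+593.5 billion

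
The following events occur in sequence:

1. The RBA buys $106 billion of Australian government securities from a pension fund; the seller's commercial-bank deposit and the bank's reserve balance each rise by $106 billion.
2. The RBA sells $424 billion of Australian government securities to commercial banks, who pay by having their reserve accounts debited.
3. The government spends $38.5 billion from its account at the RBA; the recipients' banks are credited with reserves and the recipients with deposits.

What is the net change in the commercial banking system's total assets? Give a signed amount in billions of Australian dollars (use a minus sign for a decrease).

+$144.5 billion

Asset purchase (from non-banks) $106 billion: bank balance sheets expand → +$106B.
OMO sale (to banks) $424 billion: just an asset swap on bank balance sheets → 0.
Government spending $38.5 billion: bank balance sheets expand → +$38.5B.
Net: 106 + 0 + 38.5 = +$144.5 billion.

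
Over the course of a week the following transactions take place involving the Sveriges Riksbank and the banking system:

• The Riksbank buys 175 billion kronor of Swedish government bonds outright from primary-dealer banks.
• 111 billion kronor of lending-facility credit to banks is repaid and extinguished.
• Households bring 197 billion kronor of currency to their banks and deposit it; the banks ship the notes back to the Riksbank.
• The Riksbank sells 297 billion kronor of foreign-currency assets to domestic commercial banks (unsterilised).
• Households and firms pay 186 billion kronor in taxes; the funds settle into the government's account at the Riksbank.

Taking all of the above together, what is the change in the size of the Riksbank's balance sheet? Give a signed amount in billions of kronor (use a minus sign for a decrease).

-233 billion

Riksbank balance sheet:
  Assets:      Securities +175B, Loans to banks −111B, Foreign assets −297B
  Liabilities: Bank reserves −222B, Currency in circulation −197B, Government deposits +186B
Change in total Riksbank assets = -233 billion.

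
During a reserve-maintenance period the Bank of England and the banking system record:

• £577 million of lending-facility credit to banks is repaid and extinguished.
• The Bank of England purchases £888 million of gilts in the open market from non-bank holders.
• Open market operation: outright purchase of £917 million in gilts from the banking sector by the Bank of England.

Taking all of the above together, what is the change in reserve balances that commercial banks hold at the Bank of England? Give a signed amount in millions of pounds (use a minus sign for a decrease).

+£1228 million

Discount-window repayment £577 million: repayment is debited from reserves → −£577M.
Asset purchase (from non-banks) £888 million: the Bank of England pays by crediting reserve accounts → +£888M.
OMO purchase (from banks) £917 million: the Bank of England pays by crediting reserve accounts → +£917M.
Net: −577 + 888 + 917 = +£1228 million.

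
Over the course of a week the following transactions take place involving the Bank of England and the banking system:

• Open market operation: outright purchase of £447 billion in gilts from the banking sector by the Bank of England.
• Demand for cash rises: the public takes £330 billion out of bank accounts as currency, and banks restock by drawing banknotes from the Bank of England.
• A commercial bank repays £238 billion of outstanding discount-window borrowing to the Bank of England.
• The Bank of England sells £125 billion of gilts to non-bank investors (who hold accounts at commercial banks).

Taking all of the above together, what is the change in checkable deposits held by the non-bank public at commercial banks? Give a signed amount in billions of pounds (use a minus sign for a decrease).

Bank of England balance sheet:
  Assets:      Securities +£322B, Loans to banks −£238B
  Liabilities: Bank reserves −£246B, Currency in circulation +£330B
Commercial banking system:
  Assets:      Reserves at CB −£246B, Securities −£447B
  Liabilities: Checkable deposits −£455B, Borrowings from CB −£238B
So the change in checkable deposits held by the non-bank public at commercial banks is -£455 billion.

-£455 billion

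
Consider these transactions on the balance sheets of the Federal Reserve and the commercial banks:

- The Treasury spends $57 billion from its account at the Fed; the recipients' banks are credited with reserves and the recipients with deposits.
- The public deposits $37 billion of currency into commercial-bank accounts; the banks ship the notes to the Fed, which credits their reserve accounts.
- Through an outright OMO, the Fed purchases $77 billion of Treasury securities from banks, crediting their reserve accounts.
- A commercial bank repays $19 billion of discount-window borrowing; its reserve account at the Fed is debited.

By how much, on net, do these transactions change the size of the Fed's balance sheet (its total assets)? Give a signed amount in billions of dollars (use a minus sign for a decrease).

+$58 billion

Fed balance sheet:
  Assets:      Securities +$77B, Loans to banks −$19B
  Liabilities: Bank reserves +$152B, Currency in circulation −$37B, Government deposits −$57B
Change in total Fed assets = +$58 billion.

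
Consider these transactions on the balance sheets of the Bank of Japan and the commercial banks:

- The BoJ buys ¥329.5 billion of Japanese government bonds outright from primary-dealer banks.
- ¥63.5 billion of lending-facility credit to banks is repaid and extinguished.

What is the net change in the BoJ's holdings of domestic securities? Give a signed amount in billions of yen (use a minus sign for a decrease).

+¥329.5 billion

BoJ balance sheet:
  Assets:      Securities +¥329.5B, Loans to banks −¥63.5B
  Liabilities: Bank reserves +¥266B
So the change in the BoJ's holdings of domestic securities is +¥329.5 billion.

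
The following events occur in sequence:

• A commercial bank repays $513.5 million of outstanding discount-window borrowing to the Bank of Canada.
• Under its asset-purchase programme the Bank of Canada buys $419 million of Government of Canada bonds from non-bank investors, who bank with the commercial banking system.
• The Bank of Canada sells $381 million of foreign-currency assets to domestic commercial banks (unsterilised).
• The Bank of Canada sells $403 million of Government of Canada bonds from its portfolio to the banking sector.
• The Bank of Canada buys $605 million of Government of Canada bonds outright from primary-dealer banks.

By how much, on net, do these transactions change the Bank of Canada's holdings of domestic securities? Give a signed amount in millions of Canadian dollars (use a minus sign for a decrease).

+$621 million

Bank of Canada balance sheet:
  Assets:      Securities +$621M, Loans to banks −$513.5M, Foreign assets −$381M
  Liabilities: Bank reserves −$273.5M
Commercial banking system:
  Assets:      Reserves at CB −$273.5M, Securities −$202M, Foreign assets +$381M
  Liabilities: Checkable deposits +$419M, Borrowings from CB −$513.5M
So the change in the Bank of Canada's holdings of domestic securities is +$621 million.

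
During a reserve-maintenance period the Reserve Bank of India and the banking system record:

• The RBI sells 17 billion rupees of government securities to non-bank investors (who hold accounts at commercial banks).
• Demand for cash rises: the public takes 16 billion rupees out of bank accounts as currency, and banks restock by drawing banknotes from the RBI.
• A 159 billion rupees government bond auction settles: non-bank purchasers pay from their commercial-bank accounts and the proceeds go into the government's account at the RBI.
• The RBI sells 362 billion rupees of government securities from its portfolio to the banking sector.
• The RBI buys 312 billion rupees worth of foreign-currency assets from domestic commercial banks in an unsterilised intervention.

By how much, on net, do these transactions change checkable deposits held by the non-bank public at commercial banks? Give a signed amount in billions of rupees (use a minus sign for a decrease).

-192 billion

RBI balance sheet:
  Assets:      Securities −379B, Foreign assets +312B
  Liabilities: Bank reserves −242B, Currency in circulation +16B, Government deposits +159B
Commercial banking system:
  Assets:      Reserves at CB −242B, Securities +362B, Foreign assets −312B
  Liabilities: Checkable deposits −192B
So the change in checkable deposits held by the non-bank public at commercial banks is -192 billion.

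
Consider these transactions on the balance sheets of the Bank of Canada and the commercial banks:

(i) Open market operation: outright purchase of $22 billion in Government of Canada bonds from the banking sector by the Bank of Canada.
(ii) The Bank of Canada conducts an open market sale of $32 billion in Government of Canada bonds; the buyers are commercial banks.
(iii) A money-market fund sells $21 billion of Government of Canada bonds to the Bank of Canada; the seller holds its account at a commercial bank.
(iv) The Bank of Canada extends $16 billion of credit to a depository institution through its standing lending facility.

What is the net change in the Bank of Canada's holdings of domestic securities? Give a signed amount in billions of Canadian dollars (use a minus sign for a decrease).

+$11 billion

Bank of Canada balance sheet:
  Assets:      Securities +$11B, Loans to banks +$16B
  Liabilities: Bank reserves +$27B
So the change in the Bank of Canada's holdings of domestic securities is +$11 billion.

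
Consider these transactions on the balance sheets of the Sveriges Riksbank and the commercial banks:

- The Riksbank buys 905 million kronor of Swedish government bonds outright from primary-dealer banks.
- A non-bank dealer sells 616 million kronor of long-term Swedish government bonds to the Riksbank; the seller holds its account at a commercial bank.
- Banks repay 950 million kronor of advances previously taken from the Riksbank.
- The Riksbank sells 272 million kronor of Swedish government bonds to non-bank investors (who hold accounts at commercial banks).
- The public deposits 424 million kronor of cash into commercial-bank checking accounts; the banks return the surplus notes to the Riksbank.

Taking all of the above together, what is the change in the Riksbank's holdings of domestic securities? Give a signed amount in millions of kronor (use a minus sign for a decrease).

OMO purchase (from banks) 905 million kronor: securities added to the Riksbank's portfolio → +905M.
Asset purchase (from non-banks) 616 million kronor: securities added to the Riksbank's portfolio → +616M.
Discount-window repayment 950 million kronor: the Riksbank's securities portfolio is untouched → 0.
Asset sale (to non-banks) 272 million kronor: securities removed from the Riksbank's portfolio → −272M.
Currency deposit 424 million kronor: the Riksbank's securities portfolio is untouched → 0.
Net: 905 + 616 + 0 − 272 + 0 = +1249 million.

+1249 million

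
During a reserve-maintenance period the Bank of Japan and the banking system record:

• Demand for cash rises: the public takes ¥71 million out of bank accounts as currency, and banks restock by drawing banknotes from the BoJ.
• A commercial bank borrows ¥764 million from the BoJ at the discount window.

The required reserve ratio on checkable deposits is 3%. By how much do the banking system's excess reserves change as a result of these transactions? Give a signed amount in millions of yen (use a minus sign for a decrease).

Currency withdrawal ¥71 million: reserves −¥71M, deposits −¥71M.
Discount-window loan ¥764 million: reserves +¥764M, deposits 0.
Totals: Δreserves = +¥693M, Δdeposits = −¥71M.
Δrequired reserves = 3% × −¥71M = −¥2.13M.
Δexcess reserves = Δreserves − Δrequired = +¥693M − (−¥2.13M) = +¥695.13 million.

+¥695.13 million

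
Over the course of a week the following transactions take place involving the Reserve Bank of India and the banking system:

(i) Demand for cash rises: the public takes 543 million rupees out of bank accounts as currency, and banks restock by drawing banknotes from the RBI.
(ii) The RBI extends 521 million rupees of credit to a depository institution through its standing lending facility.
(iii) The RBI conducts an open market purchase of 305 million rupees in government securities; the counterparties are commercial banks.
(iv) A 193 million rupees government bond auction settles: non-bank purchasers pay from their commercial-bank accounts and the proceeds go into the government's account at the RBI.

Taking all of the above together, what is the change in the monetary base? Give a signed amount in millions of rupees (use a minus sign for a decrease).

+633 million

Currency withdrawal 543 million rupees: just a shift between currency and reserves — both are base money → 0.
Discount-window loan 521 million rupees: RBI balance sheet expands → +521M.
OMO purchase (from banks) 305 million rupees: RBI balance sheet expands → +305M.
Government account inflow 193 million rupees: reserves shift to a non-base liability → −193M.
Net: 0 + 521 + 305 − 193 = +633 million.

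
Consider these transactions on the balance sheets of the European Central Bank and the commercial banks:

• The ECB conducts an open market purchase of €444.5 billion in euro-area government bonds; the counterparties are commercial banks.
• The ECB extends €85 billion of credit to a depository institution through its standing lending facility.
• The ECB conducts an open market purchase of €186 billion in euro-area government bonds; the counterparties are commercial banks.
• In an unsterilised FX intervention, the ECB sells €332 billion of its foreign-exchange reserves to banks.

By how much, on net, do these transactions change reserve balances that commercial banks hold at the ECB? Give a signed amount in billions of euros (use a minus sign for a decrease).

+€383.5 billion

ECB balance sheet:
  Assets:      Securities +€630.5B, Loans to banks +€85B, Foreign assets −€332B
  Liabilities: Bank reserves +€383.5B
Commercial banking system:
  Assets:      Reserves at CB +€383.5B, Securities −€630.5B, Foreign assets +€332B
  Liabilities: Borrowings from CB +€85B
So the change in reserve balances that commercial banks hold at the ECB is +€383.5 billion.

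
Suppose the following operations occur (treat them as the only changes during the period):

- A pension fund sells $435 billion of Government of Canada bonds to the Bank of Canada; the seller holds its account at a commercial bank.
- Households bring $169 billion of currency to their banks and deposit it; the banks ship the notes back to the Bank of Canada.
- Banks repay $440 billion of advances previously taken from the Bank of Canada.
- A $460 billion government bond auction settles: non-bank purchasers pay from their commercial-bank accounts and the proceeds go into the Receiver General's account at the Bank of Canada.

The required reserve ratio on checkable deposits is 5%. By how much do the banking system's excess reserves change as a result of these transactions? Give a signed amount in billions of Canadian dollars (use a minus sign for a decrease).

-$303.2 billion

Asset purchase (from non-banks) $435 billion: reserves +$435B, deposits +$435B.
Currency deposit $169 billion: reserves +$169B, deposits +$169B.
Discount-window repayment $440 billion: reserves −$440B, deposits 0.
Government account inflow $460 billion: reserves −$460B, deposits −$460B.
Totals: Δreserves = −$296B, Δdeposits = +$144B.
Δrequired reserves = 5% × +$144B = +$7.2B.
Δexcess reserves = Δreserves − Δrequired = −$296B − (+$7.2B) = -$303.2 billion.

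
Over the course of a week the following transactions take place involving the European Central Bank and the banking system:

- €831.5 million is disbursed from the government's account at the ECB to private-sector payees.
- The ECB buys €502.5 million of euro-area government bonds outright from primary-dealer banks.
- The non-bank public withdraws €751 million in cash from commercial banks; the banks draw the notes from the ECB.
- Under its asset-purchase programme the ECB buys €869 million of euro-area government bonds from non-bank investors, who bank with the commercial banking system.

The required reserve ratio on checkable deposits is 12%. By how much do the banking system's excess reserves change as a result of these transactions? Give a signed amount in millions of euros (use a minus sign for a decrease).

+€1338.06 million

Government spending €831.5 million: reserves +€831.5M, deposits +€831.5M.
OMO purchase (from banks) €502.5 million: reserves +€502.5M, deposits 0.
Currency withdrawal €751 million: reserves −€751M, deposits −€751M.
Asset purchase (from non-banks) €869 million: reserves +€869M, deposits +€869M.
Totals: Δreserves = +€1452M, Δdeposits = +€949.5M.
Δrequired reserves = 12% × +€949.5M = +€113.94M.
Δexcess reserves = Δreserves − Δrequired = +€1452M − (+€113.94M) = +€1338.06 million.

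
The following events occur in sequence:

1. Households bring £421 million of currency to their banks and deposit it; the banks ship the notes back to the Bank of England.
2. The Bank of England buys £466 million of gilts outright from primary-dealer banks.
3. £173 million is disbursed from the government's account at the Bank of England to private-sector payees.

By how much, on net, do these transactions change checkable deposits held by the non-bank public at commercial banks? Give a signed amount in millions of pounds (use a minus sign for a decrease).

Currency deposit £421 million: non-bank counterparties' bank balances rise → +£421M.
OMO purchase (from banks) £466 million: the counterparty is a bank, so public deposits are unchanged → 0.
Government spending £173 million: non-bank counterparties' bank balances rise → +£173M.
Net: 421 + 0 + 173 = +£594 million.

+£594 million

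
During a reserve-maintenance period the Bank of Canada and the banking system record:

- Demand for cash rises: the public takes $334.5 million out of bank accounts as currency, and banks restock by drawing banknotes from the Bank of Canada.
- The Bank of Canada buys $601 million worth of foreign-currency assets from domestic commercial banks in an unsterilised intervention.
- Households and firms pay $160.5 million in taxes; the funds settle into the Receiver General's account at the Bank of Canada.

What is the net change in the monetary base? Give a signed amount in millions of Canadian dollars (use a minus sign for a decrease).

Currency withdrawal $334.5 million: just a shift between currency and reserves — both are base money → 0.
FX purchase $601 million: Bank of Canada balance sheet expands → +$601M.
Government account inflow $160.5 million: reserves shift to a non-base liability → −$160.5M.
Net: 0 + 601 − 160.5 = +$440.5 million.

+$440.5 million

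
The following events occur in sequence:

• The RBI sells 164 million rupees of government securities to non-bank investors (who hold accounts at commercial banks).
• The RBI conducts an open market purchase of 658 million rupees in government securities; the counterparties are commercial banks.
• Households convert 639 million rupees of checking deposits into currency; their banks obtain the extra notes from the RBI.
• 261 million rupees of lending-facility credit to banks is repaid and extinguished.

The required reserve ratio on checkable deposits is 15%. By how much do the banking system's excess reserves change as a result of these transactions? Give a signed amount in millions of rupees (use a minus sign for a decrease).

Asset sale (to non-banks) 164 million rupees: reserves −164M, deposits −164M.
OMO purchase (from banks) 658 million rupees: reserves +658M, deposits 0.
Currency withdrawal 639 million rupees: reserves −639M, deposits −639M.
Discount-window repayment 261 million rupees: reserves −261M, deposits 0.
Totals: Δreserves = −406M, Δdeposits = −803M.
Δrequired reserves = 15% × −803M = −120.45M.
Δexcess reserves = Δreserves − Δrequired = −406M − (−120.45M) = -285.55 million.

-285.55 million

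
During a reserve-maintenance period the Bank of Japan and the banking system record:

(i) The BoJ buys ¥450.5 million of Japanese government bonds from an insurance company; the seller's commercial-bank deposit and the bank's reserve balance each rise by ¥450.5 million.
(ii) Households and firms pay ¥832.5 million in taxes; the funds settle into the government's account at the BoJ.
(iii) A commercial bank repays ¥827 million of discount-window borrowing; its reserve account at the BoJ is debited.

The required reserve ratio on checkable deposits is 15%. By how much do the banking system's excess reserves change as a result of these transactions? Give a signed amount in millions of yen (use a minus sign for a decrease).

-¥1151.7 million

Asset purchase (from non-banks) ¥450.5 million: reserves +¥450.5M, deposits +¥450.5M.
Government account inflow ¥832.5 million: reserves −¥832.5M, deposits −¥832.5M.
Discount-window repayment ¥827 million: reserves −¥827M, deposits 0.
Totals: Δreserves = −¥1209M, Δdeposits = −¥382M.
Δrequired reserves = 15% × −¥382M = −¥57.3M.
Δexcess reserves = Δreserves − Δrequired = −¥1209M − (−¥57.3M) = -¥1151.7 million.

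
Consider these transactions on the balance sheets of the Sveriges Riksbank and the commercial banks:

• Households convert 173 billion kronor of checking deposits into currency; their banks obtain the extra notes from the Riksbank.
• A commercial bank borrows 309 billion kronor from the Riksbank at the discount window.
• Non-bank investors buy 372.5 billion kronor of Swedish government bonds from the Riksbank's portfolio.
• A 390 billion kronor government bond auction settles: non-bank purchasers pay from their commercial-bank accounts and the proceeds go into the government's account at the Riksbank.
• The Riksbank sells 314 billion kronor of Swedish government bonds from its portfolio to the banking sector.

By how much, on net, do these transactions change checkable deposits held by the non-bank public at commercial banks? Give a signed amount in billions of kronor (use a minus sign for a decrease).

Riksbank balance sheet:
  Assets:      Securities −686.5B, Loans to banks +309B
  Liabilities: Bank reserves −940.5B, Currency in circulation +173B, Government deposits +390B
Commercial banking system:
  Assets:      Reserves at CB −940.5B, Securities +314B
  Liabilities: Checkable deposits −935.5B, Borrowings from CB +309B
So the change in checkable deposits held by the non-bank public at commercial banks is -935.5 billion.

-935.5 billion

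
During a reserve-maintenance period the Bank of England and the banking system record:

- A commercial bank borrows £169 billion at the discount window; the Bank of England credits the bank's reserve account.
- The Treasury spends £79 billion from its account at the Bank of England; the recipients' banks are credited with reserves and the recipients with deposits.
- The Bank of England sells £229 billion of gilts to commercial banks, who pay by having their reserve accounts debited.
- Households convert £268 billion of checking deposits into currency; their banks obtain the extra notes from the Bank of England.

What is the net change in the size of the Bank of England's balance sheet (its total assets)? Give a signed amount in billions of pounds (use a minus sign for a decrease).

Discount-window loan £169 billion: a Bank of England asset is acquired → +£169B.
Government spending £79 billion: only the composition of liabilities changes → 0.
OMO sale (to banks) £229 billion: a Bank of England asset is shed → −£229B.
Currency withdrawal £268 billion: only the composition of liabilities changes → 0.
Net: 169 + 0 − 229 + 0 = -£60 billion.

-£60 billion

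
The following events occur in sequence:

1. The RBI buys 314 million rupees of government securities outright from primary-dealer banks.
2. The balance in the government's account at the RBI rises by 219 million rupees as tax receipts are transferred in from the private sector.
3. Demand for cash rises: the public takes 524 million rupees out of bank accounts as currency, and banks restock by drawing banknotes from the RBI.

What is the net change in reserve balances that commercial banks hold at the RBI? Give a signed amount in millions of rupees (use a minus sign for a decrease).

-429 million

OMO purchase (from banks) 314 million rupees: the RBI pays by crediting reserve accounts → +314M.
Government account inflow 219 million rupees: funds move from bank reserves into the government account → −219M.
Currency withdrawal 524 million rupees: banks swap reserves for currency → −524M.
Net: 314 − 219 − 524 = -429 million.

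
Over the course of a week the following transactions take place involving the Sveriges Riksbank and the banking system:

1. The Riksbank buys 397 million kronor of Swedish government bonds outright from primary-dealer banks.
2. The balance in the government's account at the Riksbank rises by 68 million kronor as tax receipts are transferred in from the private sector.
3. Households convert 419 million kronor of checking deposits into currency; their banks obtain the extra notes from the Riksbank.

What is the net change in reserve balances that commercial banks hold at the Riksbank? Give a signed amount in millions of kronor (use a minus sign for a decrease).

Riksbank balance sheet:
  Assets:      Securities +397M
  Liabilities: Bank reserves −90M, Currency in circulation +419M, Government deposits +68M
So the change in reserve balances that commercial banks hold at the Riksbank is -90 million.

-90 million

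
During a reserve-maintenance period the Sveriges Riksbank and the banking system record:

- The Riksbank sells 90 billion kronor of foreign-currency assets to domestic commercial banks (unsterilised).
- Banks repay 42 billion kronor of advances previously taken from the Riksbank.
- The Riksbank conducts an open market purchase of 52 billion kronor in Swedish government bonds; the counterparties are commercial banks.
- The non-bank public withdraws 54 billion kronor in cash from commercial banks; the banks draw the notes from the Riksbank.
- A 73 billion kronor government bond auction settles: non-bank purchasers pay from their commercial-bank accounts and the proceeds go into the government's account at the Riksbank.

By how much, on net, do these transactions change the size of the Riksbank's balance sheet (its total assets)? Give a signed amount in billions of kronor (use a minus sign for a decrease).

-80 billion

Riksbank balance sheet:
  Assets:      Securities +52B, Loans to banks −42B, Foreign assets −90B
  Liabilities: Bank reserves −207B, Currency in circulation +54B, Government deposits +73B
Change in total Riksbank assets = -80 billion.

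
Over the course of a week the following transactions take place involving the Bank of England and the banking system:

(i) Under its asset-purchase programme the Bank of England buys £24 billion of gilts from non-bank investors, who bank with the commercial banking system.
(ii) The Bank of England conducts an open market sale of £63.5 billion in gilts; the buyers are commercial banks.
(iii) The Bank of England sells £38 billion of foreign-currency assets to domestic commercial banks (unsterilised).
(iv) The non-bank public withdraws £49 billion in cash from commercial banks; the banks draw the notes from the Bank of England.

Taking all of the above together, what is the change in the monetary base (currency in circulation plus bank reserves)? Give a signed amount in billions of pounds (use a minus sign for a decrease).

-£77.5 billion

Asset purchase (from non-banks) £24 billion: Bank of England balance sheet expands → +£24B.
OMO sale (to banks) £63.5 billion: Bank of England balance sheet contracts → −£63.5B.
FX sale £38 billion: Bank of England balance sheet contracts → −£38B.
Currency withdrawal £49 billion: just a shift between currency and reserves — both are base money → 0.
Net: 24 − 63.5 − 38 + 0 = -£77.5 billion.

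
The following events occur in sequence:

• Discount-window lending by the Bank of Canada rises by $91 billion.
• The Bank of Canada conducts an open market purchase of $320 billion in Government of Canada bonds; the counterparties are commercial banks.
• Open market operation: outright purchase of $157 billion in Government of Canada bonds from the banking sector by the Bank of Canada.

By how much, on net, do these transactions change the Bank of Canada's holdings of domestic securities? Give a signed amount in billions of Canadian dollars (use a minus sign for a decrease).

Discount-window loan $91 billion: the Bank of Canada's securities portfolio is untouched → 0.
OMO purchase (from banks) $320 billion: securities added to the Bank of Canada's portfolio → +$320B.
OMO purchase (from banks) $157 billion: securities added to the Bank of Canada's portfolio → +$157B.
Net: 0 + 320 + 157 = +$477 billion.

+$477 billion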